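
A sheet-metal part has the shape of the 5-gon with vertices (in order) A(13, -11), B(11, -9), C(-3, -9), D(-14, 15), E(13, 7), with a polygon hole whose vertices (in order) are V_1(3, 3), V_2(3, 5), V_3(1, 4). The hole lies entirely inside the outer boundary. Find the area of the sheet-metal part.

408

Outer boundary:
Apply the surveyor's formula: 2A = Σ (x_i·y_{i+1} − x_{i+1}·y_i), indices taken mod 5.
A→B: (13)(-9) − (11)(-11) = 4
B→C: (11)(-9) − (-3)(-9) = -126
C→D: (-3)(15) − (-14)(-9) = -171
D→E: (-14)(7) − (13)(15) = -293
E→A: (13)(-11) − (13)(7) = -234
Σ = -820
Area = |Σ|/2 = 410.
Hole:
Apply the shoelace formula: 2A = Σ (x_i·y_{i+1} − x_{i+1}·y_i), indices taken mod 3.
Cross-terms: 6, 7, -9  ⇒  Σ = 4
Area = |Σ|/2 = 2.
Net area = 410 − 2 = 408.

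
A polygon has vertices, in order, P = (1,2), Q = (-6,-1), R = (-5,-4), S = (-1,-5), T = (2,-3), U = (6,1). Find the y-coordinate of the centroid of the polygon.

-128/95

Apply the shoelace formula. First the cross-terms c_i = x_i·y_{i+1} − x_{i+1}·y_i:
  11, 19, 21, 13, 20, 11  ⇒  2A = 95, A = 47.5.
Then Σ (y_i + y_{i+1})·c_i = -384, so ȳ = -384 / (6·47.5) = -128/95.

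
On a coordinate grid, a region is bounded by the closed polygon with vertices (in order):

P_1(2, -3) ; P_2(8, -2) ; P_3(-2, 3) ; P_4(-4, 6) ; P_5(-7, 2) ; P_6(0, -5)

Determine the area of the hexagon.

59.5

Cross-terms: 20, 20, 0, 34, 35, 10  ⇒  Σ = 119
Area = |Σ|/2 = 59.5.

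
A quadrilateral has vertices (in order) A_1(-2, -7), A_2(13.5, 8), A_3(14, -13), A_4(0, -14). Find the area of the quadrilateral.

216.5

Apply the shoelace formula: 2A = Σ (x_i·y_{i+1} − x_{i+1}·y_i), indices taken mod 4.
Cross-terms: 78.5, -287.5, -196, -28  ⇒  Σ = -433
Area = |Σ|/2 = 216.5.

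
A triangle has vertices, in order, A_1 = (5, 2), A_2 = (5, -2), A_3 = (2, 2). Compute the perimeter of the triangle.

12

|A_1A_2| = √((0)² + (-4)²) = √16 = 4
|A_2A_3| = √((-3)² + (4)²) = √25 = 5
|A_3A_1| = √((3)² + (0)²) = √9 = 3
Perimeter = 4 + 5 + 3 = 12.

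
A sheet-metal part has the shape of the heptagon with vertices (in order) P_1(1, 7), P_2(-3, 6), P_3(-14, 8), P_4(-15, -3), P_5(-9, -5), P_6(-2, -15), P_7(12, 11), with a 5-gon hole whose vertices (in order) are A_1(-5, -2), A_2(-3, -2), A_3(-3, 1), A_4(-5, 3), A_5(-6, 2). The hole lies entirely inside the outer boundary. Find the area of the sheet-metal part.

Outer boundary:
Apply the shoelace formula: 2A = Σ (x_i·y_{i+1} − x_{i+1}·y_i), indices taken mod 7.
P_1→P_2: (1)(6) − (-3)(7) = 27
P_2→P_3: (-3)(8) − (-14)(6) = 60
P_3→P_4: (-14)(-3) − (-15)(8) = 162
P_4→P_5: (-15)(-5) − (-9)(-3) = 48
P_5→P_6: (-9)(-15) − (-2)(-5) = 125
P_6→P_7: (-2)(11) − (12)(-15) = 158
P_7→P_1: (12)(7) − (1)(11) = 73
Σ = 653
Area = |Σ|/2 = 326.5.
Hole:
Apply the shoelace formula: 2A = Σ (x_i·y_{i+1} − x_{i+1}·y_i), indices taken mod 5.
A_1→A_2: (-5)(-2) − (-3)(-2) = 4
A_2→A_3: (-3)(1) − (-3)(-2) = -9
A_3→A_4: (-3)(3) − (-5)(1) = -4
A_4→A_5: (-5)(2) − (-6)(3) = 8
A_5→A_1: (-6)(-2) − (-5)(2) = 22
Σ = 21
Area = |Σ|/2 = 10.5.
Net area = 326.5 − 10.5 = 316.

316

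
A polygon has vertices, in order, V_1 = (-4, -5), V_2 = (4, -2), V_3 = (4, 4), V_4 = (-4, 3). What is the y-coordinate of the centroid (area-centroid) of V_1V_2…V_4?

-1/21

Apply the surveyor's formula. First the cross-terms c_i = x_i·y_{i+1} − x_{i+1}·y_i:
  28, 24, 28, 32  ⇒  2A = 112, A = 56.
Then Σ (y_i + y_{i+1})·c_i = -16, so ȳ = -16 / (6·56) = -1/21.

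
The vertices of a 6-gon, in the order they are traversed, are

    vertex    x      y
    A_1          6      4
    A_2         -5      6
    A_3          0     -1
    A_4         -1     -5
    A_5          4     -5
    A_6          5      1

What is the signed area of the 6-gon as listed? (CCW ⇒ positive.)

64

Apply Gauss's area formula: 2A = Σ (x_i·y_{i+1} − x_{i+1}·y_i), indices taken mod 6.
A_1→A_2: (6)(6) − (-5)(4) = 56
A_2→A_3: (-5)(-1) − (0)(6) = 5
A_3→A_4: (0)(-5) − (-1)(-1) = -1
A_4→A_5: (-1)(-5) − (4)(-5) = 25
A_5→A_6: (4)(1) − (5)(-5) = 29
A_6→A_1: (5)(4) − (6)(1) = 14
Σ = 128
Signed area = Σ/2 = 64 (positive ⇒ counter-clockwise traversal).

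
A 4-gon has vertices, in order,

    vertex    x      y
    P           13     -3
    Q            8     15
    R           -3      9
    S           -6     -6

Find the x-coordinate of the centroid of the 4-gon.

Apply Gauss's area formula. First the cross-terms c_i = x_i·y_{i+1} − x_{i+1}·y_i:
  219, 117, 72, 96  ⇒  2A = 504, A = 252.
Then Σ (x_i + x_{i+1})·c_i = 5208, so x̄ = 5208 / (6·252) = 31/9.

31/9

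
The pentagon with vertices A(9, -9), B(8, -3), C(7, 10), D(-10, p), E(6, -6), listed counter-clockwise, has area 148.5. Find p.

Write out the shoelace sum; only the two edges meeting at D involve p:
2·Area = [(7·p − (-10)·10) + ((-10)·(-6) − 6·p)] + 146
       = 1·p + 306 = 297
⇒ p = -9.

-9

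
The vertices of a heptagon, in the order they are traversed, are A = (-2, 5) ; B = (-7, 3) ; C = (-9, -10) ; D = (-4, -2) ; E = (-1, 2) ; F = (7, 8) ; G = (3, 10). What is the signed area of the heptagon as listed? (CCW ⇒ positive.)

76.5

Apply the surveyor's formula: 2A = Σ (x_i·y_{i+1} − x_{i+1}·y_i), indices taken mod 7.
Σ = (29) + (97) + (-22) + (-10) + (-22) + (46) + (35) = 153
Signed area = Σ/2 = 76.5 (positive ⇒ counter-clockwise traversal).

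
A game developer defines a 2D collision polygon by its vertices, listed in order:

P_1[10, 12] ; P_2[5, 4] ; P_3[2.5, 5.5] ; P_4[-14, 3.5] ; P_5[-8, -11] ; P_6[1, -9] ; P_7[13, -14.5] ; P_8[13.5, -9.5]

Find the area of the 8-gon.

390

Apply Gauss's area formula: 2A = Σ (x_i·y_{i+1} − x_{i+1}·y_i), indices taken mod 8.
Cross-terms: -20, 17.5, 85.75, 182, 83, 102.5, 72.25, 257  ⇒  Σ = 780
Area = |Σ|/2 = 390.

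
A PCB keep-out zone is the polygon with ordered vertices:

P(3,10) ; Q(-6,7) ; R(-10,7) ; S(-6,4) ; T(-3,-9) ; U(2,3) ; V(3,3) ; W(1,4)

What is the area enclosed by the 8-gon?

95

Apply the shoelace formula: 2A = Σ (x_i·y_{i+1} − x_{i+1}·y_i), indices taken mod 8.
Σ = (81) + (28) + (2) + (66) + (9) + (-3) + (9) + (-2) = 190
Area = |Σ|/2 = 95.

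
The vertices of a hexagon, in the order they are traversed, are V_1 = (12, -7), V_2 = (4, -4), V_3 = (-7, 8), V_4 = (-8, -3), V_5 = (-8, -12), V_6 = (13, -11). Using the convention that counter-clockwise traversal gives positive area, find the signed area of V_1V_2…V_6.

Apply the surveyor's formula: 2A = Σ (x_i·y_{i+1} − x_{i+1}·y_i), indices taken mod 6.
Cross-terms: -20, 4, 85, 72, 244, 41  ⇒  Σ = 426
Signed area = Σ/2 = 213 (positive ⇒ counter-clockwise traversal).

213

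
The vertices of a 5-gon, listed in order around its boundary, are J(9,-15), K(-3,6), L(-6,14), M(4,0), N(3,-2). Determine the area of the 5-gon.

44

Σ = (9) + (-6) + (-56) + (-8) + (-27) = -88
Area = |Σ|/2 = 44.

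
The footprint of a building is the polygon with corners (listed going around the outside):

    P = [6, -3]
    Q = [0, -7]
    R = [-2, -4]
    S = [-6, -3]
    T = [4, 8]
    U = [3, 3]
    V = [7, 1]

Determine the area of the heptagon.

P→Q: (6)(-7) − (0)(-3) = -42
Q→R: (0)(-4) − (-2)(-7) = -14
R→S: (-2)(-3) − (-6)(-4) = -18
S→T: (-6)(8) − (4)(-3) = -36
T→U: (4)(3) − (3)(8) = -12
U→V: (3)(1) − (7)(3) = -18
V→P: (7)(-3) − (6)(1) = -27
Σ = -167
Area = |Σ|/2 = 83.5.

83.5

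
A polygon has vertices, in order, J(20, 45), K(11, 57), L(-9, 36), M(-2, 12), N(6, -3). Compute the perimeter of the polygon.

|JK| = √((-9)² + (12)²) = √225 = 15
|KL| = √((-20)² + (-21)²) = √841 = 29
|LM| = √((7)² + (-24)²) = √625 = 25
|MN| = √((8)² + (-15)²) = √289 = 17
|NJ| = √((14)² + (48)²) = √2500 = 50
Perimeter = 15 + 29 + 25 + 17 + 50 = 136.

136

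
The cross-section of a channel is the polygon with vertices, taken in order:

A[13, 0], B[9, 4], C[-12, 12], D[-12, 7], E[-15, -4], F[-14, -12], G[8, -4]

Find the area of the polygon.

Σ = (52) + (156) + (60) + (153) + (124) + (152) + (52) = 749
Area = |Σ|/2 = 374.5.

374.5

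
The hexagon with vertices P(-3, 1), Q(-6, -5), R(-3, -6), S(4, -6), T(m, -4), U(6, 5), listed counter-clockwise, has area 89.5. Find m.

The doubled signed area Σ (x_i y_{i+1} − x_{i+1} y_i) is linear in m.
With m=0 it equals 113; the coefficient of m is 11 (from the two edges through T).
So 11·m + 113 = 2·89.5 = 179 ⇒ m = 6.

6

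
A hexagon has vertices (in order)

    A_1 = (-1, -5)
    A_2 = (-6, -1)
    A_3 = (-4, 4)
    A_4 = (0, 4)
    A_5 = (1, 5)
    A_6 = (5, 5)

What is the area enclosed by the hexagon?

Apply Gauss's area formula: 2A = Σ (x_i·y_{i+1} − x_{i+1}·y_i), indices taken mod 6.
Σ = (-29) + (-28) + (-16) + (-4) + (-20) + (-20) = -117
Area = |Σ|/2 = 58.5.

58.5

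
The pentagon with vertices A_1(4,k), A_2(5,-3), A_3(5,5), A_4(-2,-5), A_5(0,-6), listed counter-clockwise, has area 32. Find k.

The doubled signed area Σ (x_i y_{i+1} − x_{i+1} y_i) is linear in k.
With k=0 it equals 49; the coefficient of k is -5 (from the two edges through A_1).
So -5·k + 49 = 2·32 = 64 ⇒ k = -3.

-3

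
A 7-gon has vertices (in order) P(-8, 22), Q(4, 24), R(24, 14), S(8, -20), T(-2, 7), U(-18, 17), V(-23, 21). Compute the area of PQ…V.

P→Q: (-8)(24) − (4)(22) = -280
Q→R: (4)(14) − (24)(24) = -520
R→S: (24)(-20) − (8)(14) = -592
S→T: (8)(7) − (-2)(-20) = 16
T→U: (-2)(17) − (-18)(7) = 92
U→V: (-18)(21) − (-23)(17) = 13
V→P: (-23)(22) − (-8)(21) = -338
Σ = -1609
Area = |Σ|/2 = 804.5.

804.5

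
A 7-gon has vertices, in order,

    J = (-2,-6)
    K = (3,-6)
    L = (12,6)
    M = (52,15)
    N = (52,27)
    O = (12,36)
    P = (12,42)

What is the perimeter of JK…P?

170

|JK| = √((5)² + (0)²) = √25 = 5
|KL| = √((9)² + (12)²) = √225 = 15
|LM| = √((40)² + (9)²) = √1681 = 41
|MN| = √((0)² + (12)²) = √144 = 12
|NO| = √((-40)² + (9)²) = √1681 = 41
|OP| = √((0)² + (6)²) = √36 = 6
|PJ| = √((-14)² + (-48)²) = √2500 = 50
Perimeter = 5 + 15 + 41 + 12 + 41 + 6 + 50 = 170.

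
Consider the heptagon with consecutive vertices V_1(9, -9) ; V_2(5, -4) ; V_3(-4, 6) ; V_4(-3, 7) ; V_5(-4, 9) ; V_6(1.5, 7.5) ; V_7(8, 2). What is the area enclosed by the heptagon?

88.25

Apply the shoelace (surveyor's) formula: 2A = Σ (x_i·y_{i+1} − x_{i+1}·y_i), indices taken mod 7.
V_1→V_2: (9)(-4) − (5)(-9) = 9
V_2→V_3: (5)(6) − (-4)(-4) = 14
V_3→V_4: (-4)(7) − (-3)(6) = -10
V_4→V_5: (-3)(9) − (-4)(7) = 1
V_5→V_6: (-4)(7.5) − (1.5)(9) = -43.5
V_6→V_7: (1.5)(2) − (8)(7.5) = -57
V_7→V_1: (8)(-9) − (9)(2) = -90
Σ = -176.5
Area = |Σ|/2 = 88.25.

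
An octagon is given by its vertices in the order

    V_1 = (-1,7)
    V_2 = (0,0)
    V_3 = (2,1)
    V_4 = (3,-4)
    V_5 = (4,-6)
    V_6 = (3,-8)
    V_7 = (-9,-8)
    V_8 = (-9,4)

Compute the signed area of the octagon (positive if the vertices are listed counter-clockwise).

Apply the shoelace (surveyor's) formula: 2A = Σ (x_i·y_{i+1} − x_{i+1}·y_i), indices taken mod 8.
Cross-terms: 0, 0, -11, -2, -14, -96, -108, -59  ⇒  Σ = -290
Signed area = Σ/2 = -145 (negative ⇒ clockwise traversal).

-145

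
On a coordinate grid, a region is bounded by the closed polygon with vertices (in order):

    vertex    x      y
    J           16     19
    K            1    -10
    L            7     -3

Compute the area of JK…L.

34.5

Apply the shoelace formula: 2A = Σ (x_i·y_{i+1} − x_{i+1}·y_i), indices taken mod 3.
J→K: (16)(-10) − (1)(19) = -179
K→L: (1)(-3) − (7)(-10) = 67
L→J: (7)(19) − (16)(-3) = 181
Σ = 69
Area = |Σ|/2 = 34.5.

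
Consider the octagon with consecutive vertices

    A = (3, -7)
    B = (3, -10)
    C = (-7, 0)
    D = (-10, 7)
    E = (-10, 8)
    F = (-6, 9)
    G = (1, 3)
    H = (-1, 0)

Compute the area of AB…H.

Apply Gauss's area formula: 2A = Σ (x_i·y_{i+1} − x_{i+1}·y_i), indices taken mod 8.
A→B: (3)(-10) − (3)(-7) = -9
B→C: (3)(0) − (-7)(-10) = -70
C→D: (-7)(7) − (-10)(0) = -49
D→E: (-10)(8) − (-10)(7) = -10
E→F: (-10)(9) − (-6)(8) = -42
F→G: (-6)(3) − (1)(9) = -27
G→H: (1)(0) − (-1)(3) = 3
H→A: (-1)(-7) − (3)(0) = 7
Σ = -197
Area = |Σ|/2 = 98.5.

98.5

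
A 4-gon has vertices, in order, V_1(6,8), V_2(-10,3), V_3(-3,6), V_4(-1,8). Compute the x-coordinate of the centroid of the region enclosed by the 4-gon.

-7/9

Apply the shoelace formula. First the cross-terms c_i = x_i·y_{i+1} − x_{i+1}·y_i:
  98, -51, -18, -56  ⇒  2A = -27, A = -13.5.
Then Σ (x_i + x_{i+1})·c_i = 63, so x̄ = 63 / (6·(-13.5)) = -7/9.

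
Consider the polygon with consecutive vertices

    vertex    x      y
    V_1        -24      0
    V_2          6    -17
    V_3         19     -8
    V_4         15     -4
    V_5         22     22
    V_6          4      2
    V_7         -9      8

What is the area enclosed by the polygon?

Σ = (408) + (275) + (44) + (418) + (-44) + (50) + (192) = 1343
Area = |Σ|/2 = 671.5.

671.5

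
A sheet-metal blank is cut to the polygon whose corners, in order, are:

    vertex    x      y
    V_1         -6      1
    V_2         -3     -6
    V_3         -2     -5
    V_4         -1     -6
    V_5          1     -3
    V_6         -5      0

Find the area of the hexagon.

Apply the shoelace (surveyor's) formula: 2A = Σ (x_i·y_{i+1} − x_{i+1}·y_i), indices taken mod 6.
Σ = (39) + (3) + (7) + (9) + (-15) + (-5) = 38
Area = |Σ|/2 = 19.

19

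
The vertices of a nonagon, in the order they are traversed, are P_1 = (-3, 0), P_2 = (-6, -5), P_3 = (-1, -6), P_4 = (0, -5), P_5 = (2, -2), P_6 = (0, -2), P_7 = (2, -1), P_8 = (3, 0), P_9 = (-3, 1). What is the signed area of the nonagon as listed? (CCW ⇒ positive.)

35

Apply the surveyor's formula: 2A = Σ (x_i·y_{i+1} − x_{i+1}·y_i), indices taken mod 9.
P_1→P_2: (-3)(-5) − (-6)(0) = 15
P_2→P_3: (-6)(-6) − (-1)(-5) = 31
P_3→P_4: (-1)(-5) − (0)(-6) = 5
P_4→P_5: (0)(-2) − (2)(-5) = 10
P_5→P_6: (2)(-2) − (0)(-2) = -4
P_6→P_7: (0)(-1) − (2)(-2) = 4
P_7→P_8: (2)(0) − (3)(-1) = 3
P_8→P_9: (3)(1) − (-3)(0) = 3
P_9→P_1: (-3)(0) − (-3)(1) = 3
Σ = 70
Signed area = Σ/2 = 35 (positive ⇒ counter-clockwise traversal).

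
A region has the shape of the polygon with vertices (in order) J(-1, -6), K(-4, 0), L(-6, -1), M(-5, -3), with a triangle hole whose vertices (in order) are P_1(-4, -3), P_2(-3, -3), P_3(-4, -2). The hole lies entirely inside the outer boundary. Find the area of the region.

9.5

Outer boundary:
Apply the shoelace (surveyor's) formula: 2A = Σ (x_i·y_{i+1} − x_{i+1}·y_i), indices taken mod 4.
Cross-terms: -24, 4, 13, 27  ⇒  Σ = 20
Area = |Σ|/2 = 10.
Hole:
Apply the shoelace formula: 2A = Σ (x_i·y_{i+1} − x_{i+1}·y_i), indices taken mod 3.
Cross-terms: 3, -6, 4  ⇒  Σ = 1
Area = |Σ|/2 = 0.5.
Net area = 10 − 0.5 = 9.5.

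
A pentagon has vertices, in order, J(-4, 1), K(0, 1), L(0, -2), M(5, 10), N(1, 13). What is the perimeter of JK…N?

|JK| = √((4)² + (0)²) = √16 = 4
|KL| = √((0)² + (-3)²) = √9 = 3
|LM| = √((5)² + (12)²) = √169 = 13
|MN| = √((-4)² + (3)²) = √25 = 5
|NJ| = √((-5)² + (-12)²) = √169 = 13
Perimeter = 4 + 3 + 13 + 5 + 13 = 38.

38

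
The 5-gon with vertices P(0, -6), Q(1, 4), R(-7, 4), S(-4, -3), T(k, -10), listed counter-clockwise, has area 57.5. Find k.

The doubled signed area Σ (x_i y_{i+1} − x_{i+1} y_i) is linear in k.
With k=0 it equals 115; the coefficient of k is -3 (from the two edges through T).
So -3·k + 115 = 2·57.5 = 115 ⇒ k = 0.

0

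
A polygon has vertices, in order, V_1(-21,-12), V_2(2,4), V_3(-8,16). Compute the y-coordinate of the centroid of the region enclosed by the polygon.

Apply Gauss's area formula. First the cross-terms c_i = x_i·y_{i+1} − x_{i+1}·y_i:
  -60, 64, 432  ⇒  2A = 436, A = 218.
Then Σ (y_i + y_{i+1})·c_i = 3488, so ȳ = 3488 / (6·218) = 8/3.

8/3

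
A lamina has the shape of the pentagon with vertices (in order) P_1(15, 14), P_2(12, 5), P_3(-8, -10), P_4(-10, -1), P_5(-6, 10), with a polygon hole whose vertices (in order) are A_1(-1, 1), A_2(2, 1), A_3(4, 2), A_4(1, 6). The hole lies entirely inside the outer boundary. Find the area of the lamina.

Outer boundary:
Σ = (-93) + (-80) + (-92) + (-106) + (-234) = -605
Area = |Σ|/2 = 302.5.
Hole:
A_1→A_2: (-1)(1) − (2)(1) = -3
A_2→A_3: (2)(2) − (4)(1) = 0
A_3→A_4: (4)(6) − (1)(2) = 22
A_4→A_1: (1)(1) − (-1)(6) = 7
Σ = 26
Area = |Σ|/2 = 13.
Net area = 302.5 − 13 = 289.5.

289.5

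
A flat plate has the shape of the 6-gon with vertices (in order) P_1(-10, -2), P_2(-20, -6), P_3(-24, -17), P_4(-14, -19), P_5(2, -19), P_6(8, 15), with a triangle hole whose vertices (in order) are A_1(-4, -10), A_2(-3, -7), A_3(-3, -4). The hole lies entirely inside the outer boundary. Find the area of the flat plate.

Outer boundary:
Apply Gauss's area formula: 2A = Σ (x_i·y_{i+1} − x_{i+1}·y_i), indices taken mod 6.
Σ = (20) + (196) + (218) + (304) + (182) + (134) = 1054
Area = |Σ|/2 = 527.
Hole:
Apply the shoelace formula: 2A = Σ (x_i·y_{i+1} − x_{i+1}·y_i), indices taken mod 3.
Cross-terms: -2, -9, 14  ⇒  Σ = 3
Area = |Σ|/2 = 1.5.
Net area = 527 − 1.5 = 525.5.

525.5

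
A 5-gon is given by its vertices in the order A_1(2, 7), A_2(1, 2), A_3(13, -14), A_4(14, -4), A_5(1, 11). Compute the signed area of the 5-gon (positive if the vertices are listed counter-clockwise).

122

Apply Gauss's area formula: 2A = Σ (x_i·y_{i+1} − x_{i+1}·y_i), indices taken mod 5.
A_1→A_2: (2)(2) − (1)(7) = -3
A_2→A_3: (1)(-14) − (13)(2) = -40
A_3→A_4: (13)(-4) − (14)(-14) = 144
A_4→A_5: (14)(11) − (1)(-4) = 158
A_5→A_1: (1)(7) − (2)(11) = -15
Σ = 244
Signed area = Σ/2 = 122 (positive ⇒ counter-clockwise traversal).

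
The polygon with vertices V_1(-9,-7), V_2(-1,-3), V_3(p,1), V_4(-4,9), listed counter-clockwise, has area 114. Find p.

8

The doubled signed area Σ (x_i y_{i+1} − x_{i+1} y_i) is linear in p.
With p=0 it equals 132; the coefficient of p is 12 (from the two edges through V_3).
So 12·p + 132 = 2·114 = 228 ⇒ p = 8.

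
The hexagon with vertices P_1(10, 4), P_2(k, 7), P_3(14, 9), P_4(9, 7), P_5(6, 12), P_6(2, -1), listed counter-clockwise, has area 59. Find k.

Write out the shoelace sum; only the two edges meeting at P_2 involve k:
2·Area = [(10·7 − k·4) + (k·9 − 14·7)] + 71
       = 5·k + 43 = 118
⇒ k = 15.

15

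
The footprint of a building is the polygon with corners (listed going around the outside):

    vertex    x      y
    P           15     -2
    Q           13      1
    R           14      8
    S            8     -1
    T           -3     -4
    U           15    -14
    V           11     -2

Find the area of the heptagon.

126

Apply the surveyor's formula: 2A = Σ (x_i·y_{i+1} − x_{i+1}·y_i), indices taken mod 7.
Σ = (41) + (90) + (-78) + (-35) + (102) + (124) + (8) = 252
Area = |Σ|/2 = 126.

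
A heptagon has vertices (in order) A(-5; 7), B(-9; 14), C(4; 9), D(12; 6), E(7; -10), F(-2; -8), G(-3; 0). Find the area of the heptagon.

255.5

A→B: (-5)(14) − (-9)(7) = -7
B→C: (-9)(9) − (4)(14) = -137
C→D: (4)(6) − (12)(9) = -84
D→E: (12)(-10) − (7)(6) = -162
E→F: (7)(-8) − (-2)(-10) = -76
F→G: (-2)(0) − (-3)(-8) = -24
G→A: (-3)(7) − (-5)(0) = -21
Σ = -511
Area = |Σ|/2 = 255.5.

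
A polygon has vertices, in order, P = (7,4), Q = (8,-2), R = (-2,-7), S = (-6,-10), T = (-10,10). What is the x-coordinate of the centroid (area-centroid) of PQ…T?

Apply the shoelace formula. First the cross-terms c_i = x_i·y_{i+1} − x_{i+1}·y_i:
  -46, -60, -22, -160, -110  ⇒  2A = -398, A = -199.
Then Σ (x_i + x_{i+1})·c_i = 2016, so x̄ = 2016 / (6·(-199)) = -336/199.

-336/199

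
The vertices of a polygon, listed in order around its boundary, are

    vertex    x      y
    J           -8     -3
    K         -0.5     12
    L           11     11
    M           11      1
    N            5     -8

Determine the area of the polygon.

Σ = (-97.5) + (-137.5) + (-110) + (-93) + (-79) = -517
Area = |Σ|/2 = 258.5.

258.5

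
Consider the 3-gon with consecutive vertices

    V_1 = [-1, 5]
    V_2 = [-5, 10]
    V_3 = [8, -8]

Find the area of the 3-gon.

Apply the shoelace (surveyor's) formula: 2A = Σ (x_i·y_{i+1} − x_{i+1}·y_i), indices taken mod 3.
Σ = (15) + (-40) + (32) = 7
Area = |Σ|/2 = 3.5.

3.5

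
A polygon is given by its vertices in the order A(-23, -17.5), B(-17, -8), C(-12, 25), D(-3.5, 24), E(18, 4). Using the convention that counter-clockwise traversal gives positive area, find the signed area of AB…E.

Apply the shoelace formula: 2A = Σ (x_i·y_{i+1} − x_{i+1}·y_i), indices taken mod 5.
A→B: (-23)(-8) − (-17)(-17.5) = -113.5
B→C: (-17)(25) − (-12)(-8) = -521
C→D: (-12)(24) − (-3.5)(25) = -200.5
D→E: (-3.5)(4) − (18)(24) = -446
E→A: (18)(-17.5) − (-23)(4) = -223
Σ = -1504
Signed area = Σ/2 = -752 (negative ⇒ clockwise traversal).

-752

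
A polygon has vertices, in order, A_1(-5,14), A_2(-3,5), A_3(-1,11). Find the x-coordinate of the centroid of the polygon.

Apply the surveyor's formula. First the cross-terms c_i = x_i·y_{i+1} − x_{i+1}·y_i:
  17, -28, 41  ⇒  2A = 30, A = 15.
Then Σ (x_i + x_{i+1})·c_i = -270, so x̄ = -270 / (6·15) = -3.

-3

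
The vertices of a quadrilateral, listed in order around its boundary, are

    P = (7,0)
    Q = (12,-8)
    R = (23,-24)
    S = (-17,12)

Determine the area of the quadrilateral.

Apply the shoelace (surveyor's) formula: 2A = Σ (x_i·y_{i+1} − x_{i+1}·y_i), indices taken mod 4.
Cross-terms: -56, -104, -132, -84  ⇒  Σ = -376
Area = |Σ|/2 = 188.

188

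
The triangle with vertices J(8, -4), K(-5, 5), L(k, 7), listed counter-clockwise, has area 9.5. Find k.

-10

Write out the shoelace sum; only the two edges meeting at L involve k:
2·Area = [((-5)·7 − k·5) + (k·(-4) − 8·7)] + 20
       = -9·k + -71 = 19
⇒ k = -10.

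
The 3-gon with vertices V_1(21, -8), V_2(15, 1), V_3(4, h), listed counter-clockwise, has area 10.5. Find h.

The doubled signed area Σ (x_i y_{i+1} − x_{i+1} y_i) is linear in h.
With h=0 it equals 105; the coefficient of h is -6 (from the two edges through V_3).
So -6·h + 105 = 2·10.5 = 21 ⇒ h = 14.

14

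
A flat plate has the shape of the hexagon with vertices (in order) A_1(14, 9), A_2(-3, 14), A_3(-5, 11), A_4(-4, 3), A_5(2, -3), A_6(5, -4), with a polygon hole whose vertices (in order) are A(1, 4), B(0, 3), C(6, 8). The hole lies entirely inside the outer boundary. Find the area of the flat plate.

201

Outer boundary:
Apply the shoelace (surveyor's) formula: 2A = Σ (x_i·y_{i+1} − x_{i+1}·y_i), indices taken mod 6.
Σ = (223) + (37) + (29) + (6) + (7) + (101) = 403
Area = |Σ|/2 = 201.5.
Hole:
Apply the shoelace (surveyor's) formula: 2A = Σ (x_i·y_{i+1} − x_{i+1}·y_i), indices taken mod 3.
A→B: (1)(3) − (0)(4) = 3
B→C: (0)(8) − (6)(3) = -18
C→A: (6)(4) − (1)(8) = 16
Σ = 1
Area = |Σ|/2 = 0.5.
Net area = 201.5 − 0.5 = 201.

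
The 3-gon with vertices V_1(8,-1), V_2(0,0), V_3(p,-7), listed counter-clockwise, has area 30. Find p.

Write out the shoelace sum; only the two edges meeting at V_3 involve p:
2·Area = [(0·(-7) − p·0) + (p·(-1) − 8·(-7))] + 0
       = -1·p + 56 = 60
⇒ p = -4.

-4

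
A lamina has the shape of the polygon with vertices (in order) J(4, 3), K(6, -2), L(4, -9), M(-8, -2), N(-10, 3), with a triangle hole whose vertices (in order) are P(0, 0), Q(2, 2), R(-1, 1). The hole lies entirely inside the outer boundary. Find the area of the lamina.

117

Outer boundary:
Cross-terms: -26, -46, -80, -44, -42  ⇒  Σ = -238
Area = |Σ|/2 = 119.
Hole:
Apply the shoelace formula: 2A = Σ (x_i·y_{i+1} − x_{i+1}·y_i), indices taken mod 3.
Σ = (0) + (4) + (0) = 4
Area = |Σ|/2 = 2.
Net area = 119 − 2 = 117.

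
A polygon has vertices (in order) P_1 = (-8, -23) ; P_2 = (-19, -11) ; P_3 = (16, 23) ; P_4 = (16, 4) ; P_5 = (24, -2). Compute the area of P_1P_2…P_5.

805

Σ = (-349) + (-261) + (-304) + (-128) + (-568) = -1610
Area = |Σ|/2 = 805.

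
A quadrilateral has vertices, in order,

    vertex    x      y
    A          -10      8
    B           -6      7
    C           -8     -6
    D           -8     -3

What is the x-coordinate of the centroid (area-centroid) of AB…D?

Apply the surveyor's formula. First the cross-terms c_i = x_i·y_{i+1} − x_{i+1}·y_i:
  -22, 92, -24, -94  ⇒  2A = -48, A = -24.
Then Σ (x_i + x_{i+1})·c_i = 1140, so x̄ = 1140 / (6·(-24)) = -95/12.

-95/12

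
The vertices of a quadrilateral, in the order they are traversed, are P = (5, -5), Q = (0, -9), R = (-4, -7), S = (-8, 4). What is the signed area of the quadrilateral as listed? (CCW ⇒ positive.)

Cross-terms: -45, -36, -72, 20  ⇒  Σ = -133
Signed area = Σ/2 = -66.5 (negative ⇒ clockwise traversal).

-66.5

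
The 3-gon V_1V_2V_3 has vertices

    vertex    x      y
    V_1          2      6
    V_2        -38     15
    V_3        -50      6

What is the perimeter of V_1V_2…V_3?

108

|V_1V_2| = √((-40)² + (9)²) = √1681 = 41
|V_2V_3| = √((-12)² + (-9)²) = √225 = 15
|V_3V_1| = √((52)² + (0)²) = √2704 = 52
Perimeter = 41 + 15 + 52 = 108.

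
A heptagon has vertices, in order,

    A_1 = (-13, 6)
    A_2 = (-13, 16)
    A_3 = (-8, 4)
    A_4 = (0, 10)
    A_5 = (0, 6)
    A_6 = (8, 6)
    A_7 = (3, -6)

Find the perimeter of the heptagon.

|A_1A_2| = √((0)² + (10)²) = √100 = 10
|A_2A_3| = √((5)² + (-12)²) = √169 = 13
|A_3A_4| = √((8)² + (6)²) = √100 = 10
|A_4A_5| = √((0)² + (-4)²) = √16 = 4
|A_5A_6| = √((8)² + (0)²) = √64 = 8
|A_6A_7| = √((-5)² + (-12)²) = √169 = 13
|A_7A_1| = √((-16)² + (12)²) = √400 = 20
Perimeter = 10 + 13 + 10 + 4 + 8 + 13 + 20 = 78.

78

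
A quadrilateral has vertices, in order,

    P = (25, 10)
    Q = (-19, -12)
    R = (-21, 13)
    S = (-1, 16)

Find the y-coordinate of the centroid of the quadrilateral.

Apply the shoelace formula. First the cross-terms c_i = x_i·y_{i+1} − x_{i+1}·y_i:
  -110, -499, -323, -410  ⇒  2A = -1342, A = -671.
Then Σ (y_i + y_{i+1})·c_i = -20306, so ȳ = -20306 / (6·(-671)) = 923/183.

923/183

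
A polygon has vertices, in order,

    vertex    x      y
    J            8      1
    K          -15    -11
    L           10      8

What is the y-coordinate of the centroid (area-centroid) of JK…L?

-2/3

Apply the surveyor's formula. First the cross-terms c_i = x_i·y_{i+1} − x_{i+1}·y_i:
  -73, -10, -54  ⇒  2A = -137, A = -68.5.
Then Σ (y_i + y_{i+1})·c_i = 274, so ȳ = 274 / (6·(-68.5)) = -2/3.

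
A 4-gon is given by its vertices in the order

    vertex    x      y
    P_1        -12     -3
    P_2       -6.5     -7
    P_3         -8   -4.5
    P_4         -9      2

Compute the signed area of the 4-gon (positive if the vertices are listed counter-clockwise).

Apply the shoelace formula: 2A = Σ (x_i·y_{i+1} − x_{i+1}·y_i), indices taken mod 4.
Σ = (64.5) + (-26.75) + (-56.5) + (51) = 32.25
Signed area = Σ/2 = 16.125 (positive ⇒ counter-clockwise traversal).

16.125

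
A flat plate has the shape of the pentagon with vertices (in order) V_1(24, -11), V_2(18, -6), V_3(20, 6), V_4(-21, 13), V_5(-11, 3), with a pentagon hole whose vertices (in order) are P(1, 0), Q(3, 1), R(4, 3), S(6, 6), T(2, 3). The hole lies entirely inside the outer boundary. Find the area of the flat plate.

Outer boundary:
V_1→V_2: (24)(-6) − (18)(-11) = 54
V_2→V_3: (18)(6) − (20)(-6) = 228
V_3→V_4: (20)(13) − (-21)(6) = 386
V_4→V_5: (-21)(3) − (-11)(13) = 80
V_5→V_1: (-11)(-11) − (24)(3) = 49
Σ = 797
Area = |Σ|/2 = 398.5.
Hole:
Σ = (1) + (5) + (6) + (6) + (-3) = 15
Area = |Σ|/2 = 7.5.
Net area = 398.5 − 7.5 = 391.

391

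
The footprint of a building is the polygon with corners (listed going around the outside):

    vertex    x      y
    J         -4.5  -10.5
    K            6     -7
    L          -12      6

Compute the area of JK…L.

Apply the surveyor's formula: 2A = Σ (x_i·y_{i+1} − x_{i+1}·y_i), indices taken mod 3.
Σ = (94.5) + (-48) + (153) = 199.5
Area = |Σ|/2 = 99.75.

99.75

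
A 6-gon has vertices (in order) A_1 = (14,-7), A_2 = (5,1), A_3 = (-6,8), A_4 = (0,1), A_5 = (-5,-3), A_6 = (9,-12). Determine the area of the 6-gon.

A_1→A_2: (14)(1) − (5)(-7) = 49
A_2→A_3: (5)(8) − (-6)(1) = 46
A_3→A_4: (-6)(1) − (0)(8) = -6
A_4→A_5: (0)(-3) − (-5)(1) = 5
A_5→A_6: (-5)(-12) − (9)(-3) = 87
A_6→A_1: (9)(-7) − (14)(-12) = 105
Σ = 286
Area = |Σ|/2 = 143.

143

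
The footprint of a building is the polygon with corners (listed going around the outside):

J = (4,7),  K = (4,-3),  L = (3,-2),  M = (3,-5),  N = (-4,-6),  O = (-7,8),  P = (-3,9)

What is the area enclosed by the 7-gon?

Apply Gauss's area formula: 2A = Σ (x_i·y_{i+1} − x_{i+1}·y_i), indices taken mod 7.
Σ = (-40) + (1) + (-9) + (-38) + (-74) + (-39) + (-57) = -256
Area = |Σ|/2 = 128.

128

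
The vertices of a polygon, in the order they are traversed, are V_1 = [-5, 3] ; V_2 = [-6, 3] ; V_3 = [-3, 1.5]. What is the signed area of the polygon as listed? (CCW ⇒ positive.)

V_1→V_2: (-5)(3) − (-6)(3) = 3
V_2→V_3: (-6)(1.5) − (-3)(3) = 0
V_3→V_1: (-3)(3) − (-5)(1.5) = -1.5
Σ = 1.5
Signed area = Σ/2 = 0.75 (positive ⇒ counter-clockwise traversal).

0.75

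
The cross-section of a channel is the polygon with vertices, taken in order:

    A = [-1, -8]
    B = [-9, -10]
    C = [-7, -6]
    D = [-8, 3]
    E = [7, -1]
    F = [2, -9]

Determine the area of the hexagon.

123

Cross-terms: -62, -16, -69, -13, -61, -25  ⇒  Σ = -246
Area = |Σ|/2 = 123.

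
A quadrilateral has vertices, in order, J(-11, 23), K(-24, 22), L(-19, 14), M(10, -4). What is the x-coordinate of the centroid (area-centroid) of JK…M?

Apply the surveyor's formula. First the cross-terms c_i = x_i·y_{i+1} − x_{i+1}·y_i:
  310, 82, -64, 186  ⇒  2A = 514, A = 257.
Then Σ (x_i + x_{i+1})·c_i = -13986, so x̄ = -13986 / (6·257) = -2331/257.

-2331/257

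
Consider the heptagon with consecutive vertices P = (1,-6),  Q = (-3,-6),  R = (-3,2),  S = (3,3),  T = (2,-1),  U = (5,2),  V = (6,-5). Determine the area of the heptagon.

65.5

P→Q: (1)(-6) − (-3)(-6) = -24
Q→R: (-3)(2) − (-3)(-6) = -24
R→S: (-3)(3) − (3)(2) = -15
S→T: (3)(-1) − (2)(3) = -9
T→U: (2)(2) − (5)(-1) = 9
U→V: (5)(-5) − (6)(2) = -37
V→P: (6)(-6) − (1)(-5) = -31
Σ = -131
Area = |Σ|/2 = 65.5.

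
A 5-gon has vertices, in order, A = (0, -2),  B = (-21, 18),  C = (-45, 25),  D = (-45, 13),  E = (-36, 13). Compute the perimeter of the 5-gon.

|AB| = √((-21)² + (20)²) = √841 = 29
|BC| = √((-24)² + (7)²) = √625 = 25
|CD| = √((0)² + (-12)²) = √144 = 12
|DE| = √((9)² + (0)²) = √81 = 9
|EA| = √((36)² + (-15)²) = √1521 = 39
Perimeter = 29 + 25 + 12 + 9 + 39 = 114.

114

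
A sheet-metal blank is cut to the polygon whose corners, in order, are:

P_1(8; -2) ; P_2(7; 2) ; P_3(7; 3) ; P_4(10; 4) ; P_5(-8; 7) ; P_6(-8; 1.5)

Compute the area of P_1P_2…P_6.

Σ = (30) + (7) + (-2) + (102) + (44) + (4) = 185
Area = |Σ|/2 = 92.5.

92.5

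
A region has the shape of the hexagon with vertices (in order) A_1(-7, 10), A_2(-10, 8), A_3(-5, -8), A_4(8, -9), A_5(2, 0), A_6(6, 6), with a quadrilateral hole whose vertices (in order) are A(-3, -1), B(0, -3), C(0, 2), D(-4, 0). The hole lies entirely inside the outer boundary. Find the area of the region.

192

Outer boundary:
Apply the surveyor's formula: 2A = Σ (x_i·y_{i+1} − x_{i+1}·y_i), indices taken mod 6.
Σ = (44) + (120) + (109) + (18) + (12) + (102) = 405
Area = |Σ|/2 = 202.5.
Hole:
Σ = (9) + (0) + (8) + (4) = 21
Area = |Σ|/2 = 10.5.
Net area = 202.5 − 10.5 = 192.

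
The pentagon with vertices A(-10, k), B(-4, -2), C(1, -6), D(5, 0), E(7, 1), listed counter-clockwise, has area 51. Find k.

The doubled signed area Σ (x_i y_{i+1} − x_{i+1} y_i) is linear in k.
With k=0 it equals 91; the coefficient of k is 11 (from the two edges through A).
So 11·k + 91 = 2·51 = 102 ⇒ k = 1.

1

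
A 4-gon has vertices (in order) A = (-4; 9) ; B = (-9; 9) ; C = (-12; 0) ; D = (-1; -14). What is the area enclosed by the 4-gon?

Apply the shoelace formula: 2A = Σ (x_i·y_{i+1} − x_{i+1}·y_i), indices taken mod 4.
Σ = (45) + (108) + (168) + (-65) = 256
Area = |Σ|/2 = 128.

128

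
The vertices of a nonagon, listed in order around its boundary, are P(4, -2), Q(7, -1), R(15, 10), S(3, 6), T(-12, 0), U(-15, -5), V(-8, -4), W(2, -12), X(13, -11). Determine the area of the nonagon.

Σ = (10) + (85) + (60) + (72) + (60) + (20) + (104) + (134) + (18) = 563
Area = |Σ|/2 = 281.5.

281.5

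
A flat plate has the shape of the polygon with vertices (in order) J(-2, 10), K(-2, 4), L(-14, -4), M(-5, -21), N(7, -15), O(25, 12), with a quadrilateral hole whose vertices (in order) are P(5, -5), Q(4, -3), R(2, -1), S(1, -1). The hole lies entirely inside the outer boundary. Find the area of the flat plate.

Outer boundary:
Σ = (12) + (64) + (274) + (222) + (459) + (274) = 1305
Area = |Σ|/2 = 652.5.
Hole:
Cross-terms: 5, 2, -1, 0  ⇒  Σ = 6
Area = |Σ|/2 = 3.
Net area = 652.5 − 3 = 649.5.

649.5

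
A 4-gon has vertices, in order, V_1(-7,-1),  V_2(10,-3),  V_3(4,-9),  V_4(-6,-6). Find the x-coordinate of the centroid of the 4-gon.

125/161

Apply Gauss's area formula. First the cross-terms c_i = x_i·y_{i+1} − x_{i+1}·y_i:
  31, -78, -78, -36  ⇒  2A = -161, A = -80.5.
Then Σ (x_i + x_{i+1})·c_i = -375, so x̄ = -375 / (6·(-80.5)) = 125/161.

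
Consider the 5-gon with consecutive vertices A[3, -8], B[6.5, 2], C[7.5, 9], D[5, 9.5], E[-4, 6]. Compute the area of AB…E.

Σ = (58) + (43.5) + (26.25) + (68) + (14) = 209.75
Area = |Σ|/2 = 104.875.

104.875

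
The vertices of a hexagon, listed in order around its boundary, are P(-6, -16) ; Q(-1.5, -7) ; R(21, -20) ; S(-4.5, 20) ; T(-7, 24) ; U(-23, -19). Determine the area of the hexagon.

Σ = (18) + (177) + (330) + (32) + (685) + (254) = 1496
Area = |Σ|/2 = 748.

748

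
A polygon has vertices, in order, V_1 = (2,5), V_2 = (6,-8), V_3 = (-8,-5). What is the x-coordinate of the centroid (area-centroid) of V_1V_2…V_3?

Apply Gauss's area formula. First the cross-terms c_i = x_i·y_{i+1} − x_{i+1}·y_i:
  -46, -94, -30  ⇒  2A = -170, A = -85.
Then Σ (x_i + x_{i+1})·c_i = 0, so x̄ = 0 / (6·(-85)) = 0.

0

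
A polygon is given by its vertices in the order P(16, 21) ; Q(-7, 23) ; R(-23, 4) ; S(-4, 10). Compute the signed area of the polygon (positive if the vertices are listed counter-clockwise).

Apply the surveyor's formula: 2A = Σ (x_i·y_{i+1} − x_{i+1}·y_i), indices taken mod 4.
Cross-terms: 515, 501, -214, -244  ⇒  Σ = 558
Signed area = Σ/2 = 279 (positive ⇒ counter-clockwise traversal).

279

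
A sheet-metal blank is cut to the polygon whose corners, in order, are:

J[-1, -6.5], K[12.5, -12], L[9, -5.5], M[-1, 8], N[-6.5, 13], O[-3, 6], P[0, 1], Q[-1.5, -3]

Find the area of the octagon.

Σ = (93.25) + (39.25) + (66.5) + (39) + (0) + (-3) + (1.5) + (6.75) = 243.25
Area = |Σ|/2 = 121.625.

121.625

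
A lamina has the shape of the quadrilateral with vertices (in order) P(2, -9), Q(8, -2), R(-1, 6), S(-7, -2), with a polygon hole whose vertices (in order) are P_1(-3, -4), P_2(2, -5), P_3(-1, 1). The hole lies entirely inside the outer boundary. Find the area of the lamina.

Outer boundary:
Apply the surveyor's formula: 2A = Σ (x_i·y_{i+1} − x_{i+1}·y_i), indices taken mod 4.
P→Q: (2)(-2) − (8)(-9) = 68
Q→R: (8)(6) − (-1)(-2) = 46
R→S: (-1)(-2) − (-7)(6) = 44
S→P: (-7)(-9) − (2)(-2) = 67
Σ = 225
Area = |Σ|/2 = 112.5.
Hole:
Apply the surveyor's formula: 2A = Σ (x_i·y_{i+1} − x_{i+1}·y_i), indices taken mod 3.
Cross-terms: 23, -3, 7  ⇒  Σ = 27
Area = |Σ|/2 = 13.5.
Net area = 112.5 − 13.5 = 99.

99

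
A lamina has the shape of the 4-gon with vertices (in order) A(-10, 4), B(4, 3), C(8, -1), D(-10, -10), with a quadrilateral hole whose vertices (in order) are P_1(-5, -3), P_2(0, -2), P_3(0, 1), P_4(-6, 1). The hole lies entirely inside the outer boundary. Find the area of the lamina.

Outer boundary:
Apply the shoelace formula: 2A = Σ (x_i·y_{i+1} − x_{i+1}·y_i), indices taken mod 4.
A→B: (-10)(3) − (4)(4) = -46
B→C: (4)(-1) − (8)(3) = -28
C→D: (8)(-10) − (-10)(-1) = -90
D→A: (-10)(4) − (-10)(-10) = -140
Σ = -304
Area = |Σ|/2 = 152.
Hole:
Apply the shoelace (surveyor's) formula: 2A = Σ (x_i·y_{i+1} − x_{i+1}·y_i), indices taken mod 4.
Cross-terms: 10, 0, 6, 23  ⇒  Σ = 39
Area = |Σ|/2 = 19.5.
Net area = 152 − 19.5 = 132.5.

132.5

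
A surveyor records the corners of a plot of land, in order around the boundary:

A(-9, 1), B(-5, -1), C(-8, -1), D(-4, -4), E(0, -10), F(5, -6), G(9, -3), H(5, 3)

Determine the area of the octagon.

Σ = (14) + (-3) + (28) + (40) + (50) + (39) + (42) + (32) = 242
Area = |Σ|/2 = 121.

121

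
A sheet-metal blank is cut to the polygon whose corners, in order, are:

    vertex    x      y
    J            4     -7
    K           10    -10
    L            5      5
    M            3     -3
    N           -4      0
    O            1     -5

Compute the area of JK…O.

60.5

Cross-terms: 30, 100, -30, -12, 20, 13  ⇒  Σ = 121
Area = |Σ|/2 = 60.5.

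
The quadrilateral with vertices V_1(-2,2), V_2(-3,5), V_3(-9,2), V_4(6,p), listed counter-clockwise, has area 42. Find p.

-7

Write out the shoelace sum; only the two edges meeting at V_4 involve p:
2·Area = [((-9)·p − 6·2) + (6·2 − (-2)·p)] + 35
       = -7·p + 35 = 84
⇒ p = -7.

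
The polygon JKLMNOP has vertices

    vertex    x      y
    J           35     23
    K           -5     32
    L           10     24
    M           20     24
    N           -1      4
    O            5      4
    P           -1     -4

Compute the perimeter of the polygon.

158

|JK| = √((-40)² + (9)²) = √1681 = 41
|KL| = √((15)² + (-8)²) = √289 = 17
|LM| = √((10)² + (0)²) = √100 = 10
|MN| = √((-21)² + (-20)²) = √841 = 29
|NO| = √((6)² + (0)²) = √36 = 6
|OP| = √((-6)² + (-8)²) = √100 = 10
|PJ| = √((36)² + (27)²) = √2025 = 45
Perimeter = 41 + 17 + 10 + 29 + 6 + 10 + 45 = 158.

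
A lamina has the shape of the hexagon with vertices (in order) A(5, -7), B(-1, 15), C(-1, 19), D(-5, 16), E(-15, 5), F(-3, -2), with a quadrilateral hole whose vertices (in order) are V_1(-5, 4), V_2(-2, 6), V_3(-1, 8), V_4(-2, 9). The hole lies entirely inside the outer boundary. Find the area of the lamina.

Outer boundary:
A→B: (5)(15) − (-1)(-7) = 68
B→C: (-1)(19) − (-1)(15) = -4
C→D: (-1)(16) − (-5)(19) = 79
D→E: (-5)(5) − (-15)(16) = 215
E→F: (-15)(-2) − (-3)(5) = 45
F→A: (-3)(-7) − (5)(-2) = 31
Σ = 434
Area = |Σ|/2 = 217.
Hole:
Cross-terms: -22, -10, 7, 37  ⇒  Σ = 12
Area = |Σ|/2 = 6.
Net area = 217 − 6 = 211.

211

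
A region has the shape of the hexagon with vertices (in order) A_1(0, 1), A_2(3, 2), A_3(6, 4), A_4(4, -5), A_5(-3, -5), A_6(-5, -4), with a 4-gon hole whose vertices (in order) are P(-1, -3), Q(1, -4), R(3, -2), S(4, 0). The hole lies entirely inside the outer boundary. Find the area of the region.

Outer boundary:
Apply the shoelace (surveyor's) formula: 2A = Σ (x_i·y_{i+1} − x_{i+1}·y_i), indices taken mod 6.
Cross-terms: -3, 0, -46, -35, -13, -5  ⇒  Σ = -102
Area = |Σ|/2 = 51.
Hole:
Cross-terms: 7, 10, 8, -12  ⇒  Σ = 13
Area = |Σ|/2 = 6.5.
Net area = 51 − 6.5 = 44.5.

44.5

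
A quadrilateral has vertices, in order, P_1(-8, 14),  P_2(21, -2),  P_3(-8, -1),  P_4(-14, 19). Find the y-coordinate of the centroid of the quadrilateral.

Apply Gauss's area formula. First the cross-terms c_i = x_i·y_{i+1} − x_{i+1}·y_i:
  -278, -37, -166, -44  ⇒  2A = -525, A = -262.5.
Then Σ (y_i + y_{i+1})·c_i = -7665, so ȳ = -7665 / (6·(-262.5)) = 73/15.

73/15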